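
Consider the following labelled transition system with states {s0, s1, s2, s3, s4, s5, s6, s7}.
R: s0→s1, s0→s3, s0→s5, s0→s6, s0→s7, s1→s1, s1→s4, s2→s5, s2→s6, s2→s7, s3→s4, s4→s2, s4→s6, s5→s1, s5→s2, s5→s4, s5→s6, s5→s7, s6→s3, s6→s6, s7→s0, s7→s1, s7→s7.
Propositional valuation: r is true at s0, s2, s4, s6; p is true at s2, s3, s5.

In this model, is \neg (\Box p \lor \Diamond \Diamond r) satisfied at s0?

No

Recall that \Box ψ holds at a world iff ψ holds at every accessible world, and \Diamond ψ holds iff ψ holds at some accessible world.
At s0: \Box p \lor \Diamond \Diamond r is true, so \neg (\Box p \lor \Diamond \Diamond r) is false.
  At s0: \Box p is false, \Diamond \Diamond r is true, so \Box p \lor \Diamond \Diamond r is true.
    At s0: \Box p requires p at every successor {s1, s3, s5, s6, s7}.
      p fails at s1, so \Box p is false at s0.
    At s0: \Diamond \Diamond r requires \Diamond r at some successor in {s1, s3, s5, s6, s7}.
      \Diamond r holds at s1, so \Diamond \Diamond r is true at s0.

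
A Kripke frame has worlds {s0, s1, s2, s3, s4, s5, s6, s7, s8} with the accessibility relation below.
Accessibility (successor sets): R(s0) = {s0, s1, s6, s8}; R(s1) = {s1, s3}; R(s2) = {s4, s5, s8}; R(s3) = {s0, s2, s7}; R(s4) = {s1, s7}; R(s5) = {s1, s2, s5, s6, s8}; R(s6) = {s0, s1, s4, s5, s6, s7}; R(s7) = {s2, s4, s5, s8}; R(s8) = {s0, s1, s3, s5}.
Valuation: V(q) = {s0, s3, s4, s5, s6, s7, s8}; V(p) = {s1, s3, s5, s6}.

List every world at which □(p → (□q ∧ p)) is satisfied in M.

Recall that □ψ holds at a world iff ψ holds at every accessible world, and ◇ψ holds iff ψ holds at some accessible world.
Let φ = □(p → (□q ∧ p)). Evaluate φ at each world:
  s0 (successors {s0, s1, s6, s8}): φ is false.
  s1 (successors {s1, s3}): φ is false.
  s2 (successors {s4, s5, s8}): φ is false.
  s3 (successors {s0, s2, s7}): φ is true.
  s4 (successors {s1, s7}): φ is false.
  s5 (successors {s1, s2, s5, s6, s8}): φ is false.
  s6 (successors {s0, s1, s4, s5, s6, s7}): φ is false.
  s7 (successors {s2, s4, s5, s8}): φ is false.
  s8 (successors {s0, s1, s3, s5}): φ is false.
For instance, at s4:
  At s4: □(p → (□q ∧ p)) requires p → (□q ∧ p) at every successor {s1, s7}.
    p → (□q ∧ p) fails at s1, so □(p → (□q ∧ p)) is false at s4.
      At s1: p is true, □q ∧ p is false, so p → (□q ∧ p) is false.
Satisfying worlds: {s3}

s3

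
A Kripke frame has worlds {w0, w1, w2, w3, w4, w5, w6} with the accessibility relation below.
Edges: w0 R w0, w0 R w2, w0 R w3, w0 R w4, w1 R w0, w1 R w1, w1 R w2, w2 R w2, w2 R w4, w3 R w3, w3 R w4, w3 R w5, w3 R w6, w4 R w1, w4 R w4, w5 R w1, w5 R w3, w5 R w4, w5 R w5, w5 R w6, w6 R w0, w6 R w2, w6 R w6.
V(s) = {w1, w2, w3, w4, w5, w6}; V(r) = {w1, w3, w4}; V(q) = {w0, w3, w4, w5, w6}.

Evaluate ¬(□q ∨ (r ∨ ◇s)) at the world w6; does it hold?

No

At w6: □q ∨ (r ∨ ◇s) is true, so ¬(□q ∨ (r ∨ ◇s)) is false.
  At w6: □q is false, r ∨ ◇s is true, so □q ∨ (r ∨ ◇s) is true.
    At w6: □q requires q at every successor {w0, w2, w6}.
      q fails at w2, so □q is false at w6.
    At w6: r is false, ◇s is true, so r ∨ ◇s is true.
      At w6: ◇s requires s at some successor in {w0, w2, w6}.
        s holds at w2, so ◇s is true at w6.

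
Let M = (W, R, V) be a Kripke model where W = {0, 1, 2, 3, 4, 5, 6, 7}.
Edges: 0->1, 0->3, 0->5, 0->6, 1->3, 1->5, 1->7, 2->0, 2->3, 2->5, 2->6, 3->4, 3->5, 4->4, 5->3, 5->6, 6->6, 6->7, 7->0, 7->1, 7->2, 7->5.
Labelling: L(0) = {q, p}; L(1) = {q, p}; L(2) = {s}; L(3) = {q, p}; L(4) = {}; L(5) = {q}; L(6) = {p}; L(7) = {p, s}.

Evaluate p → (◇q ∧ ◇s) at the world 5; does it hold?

Recall that ◇ψ holds at a world iff ψ holds at some accessible world.
At 5: p is false, ◇q ∧ ◇s is false, so p → (◇q ∧ ◇s) is true.
  At 5: ◇q is true, ◇s is false, so ◇q ∧ ◇s is false.
    At 5: ◇q requires q at some successor in {3, 6}.
      q holds at 3, so ◇q is true at 5.
    At 5: ◇s requires s at some successor in {3, 6}.
      At 3: s is false.
      At 6: s is false.
    So ◇s is false at 5.

Yes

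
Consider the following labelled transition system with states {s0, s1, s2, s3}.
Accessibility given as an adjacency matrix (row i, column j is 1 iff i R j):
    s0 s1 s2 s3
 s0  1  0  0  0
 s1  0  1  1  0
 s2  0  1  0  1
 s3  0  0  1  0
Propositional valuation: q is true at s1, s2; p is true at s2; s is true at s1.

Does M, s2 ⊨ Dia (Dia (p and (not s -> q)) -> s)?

Recall that Dia ψ holds at a world iff ψ holds at some accessible world.
At s2: Dia (Dia (p and (not s -> q)) -> s) requires Dia (p and (not s -> q)) -> s at some successor in {s1, s3}.
  Dia (p and (not s -> q)) -> s holds at s1, so Dia (Dia (p and (not s -> q)) -> s) is true at s2.
    At s1: Dia (p and (not s -> q)) is true, s is true, so Dia (p and (not s -> q)) -> s is true.
      At s1: Dia (p and (not s -> q)) requires p and (not s -> q) at some successor in {s1, s2}.
        p and (not s -> q) holds at s2, so Dia (p and (not s -> q)) is true at s1.

Yes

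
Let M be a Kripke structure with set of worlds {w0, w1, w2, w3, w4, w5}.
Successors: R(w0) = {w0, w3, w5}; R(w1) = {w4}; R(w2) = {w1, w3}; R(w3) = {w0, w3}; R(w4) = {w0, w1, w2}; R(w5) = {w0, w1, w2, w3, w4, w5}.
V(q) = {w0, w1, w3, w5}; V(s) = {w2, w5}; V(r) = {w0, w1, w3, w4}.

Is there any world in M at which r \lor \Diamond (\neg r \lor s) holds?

Yes

Recall that \Diamond ψ holds at a world iff ψ holds at some accessible world.
Let φ = r \lor \Diamond (\neg r \lor s). Evaluate φ at each world:
  w0 (successors {w0, w3, w5}): φ is true.
  w1 (successors {w4}): φ is true.
  w2 (successors {w1, w3}): φ is false.
  w3 (successors {w0, w3}): φ is true.
  w4 (successors {w0, w1, w2}): φ is true.
  w5 (successors {w0, w1, w2, w3, w4, w5}): φ is true.
Detail at w0 (witness):
  At w0: r is true, \Diamond (\neg r \lor s) is true, so r \lor \Diamond (\neg r \lor s) is true.
    At w0: \Diamond (\neg r \lor s) requires \neg r \lor s at some successor in {w0, w3, w5}.
      \neg r \lor s holds at w5, so \Diamond (\neg r \lor s) is true at w0.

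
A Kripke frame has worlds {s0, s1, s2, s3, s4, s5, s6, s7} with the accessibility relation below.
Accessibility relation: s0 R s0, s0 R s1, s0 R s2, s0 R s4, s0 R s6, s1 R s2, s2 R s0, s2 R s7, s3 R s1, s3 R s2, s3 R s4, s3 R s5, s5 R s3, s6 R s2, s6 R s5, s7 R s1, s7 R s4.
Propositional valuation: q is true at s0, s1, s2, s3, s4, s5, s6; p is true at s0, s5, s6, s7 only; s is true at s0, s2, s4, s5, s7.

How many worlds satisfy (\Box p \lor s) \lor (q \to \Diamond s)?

8

Let φ = (\Box p \lor s) \lor (q \to \Diamond s). Evaluate φ at each world:
  s0 (successors {s0, s1, s2, s4, s6}): φ is true.
  s1 (successors {s2}): φ is true.
  s2 (successors {s0, s7}): φ is true.
  s3 (successors {s1, s2, s4, s5}): φ is true.
  s4 (successors ∅): φ is true.
  s5 (successors {s3}): φ is true.
  s6 (successors {s2, s5}): φ is true.
  s7 (successors {s1, s4}): φ is true.
For instance, at s6:
  At s6: \Box p \lor s is false, q \to \Diamond s is true, so (\Box p \lor s) \lor (q \to \Diamond s) is true.
    At s6: \Box p is false, s is false, so \Box p \lor s is false.
      At s6: \Box p requires p at every successor {s2, s5}.
        p fails at s2, so \Box p is false at s6.
    At s6: q is true, \Diamond s is true, so q \to \Diamond s is true.
      At s6: \Diamond s requires s at some successor in {s2, s5}.
        s holds at s2, so \Diamond s is true at s6.
Satisfying worlds: {s0, s1, s2, s3, s4, s5, s6, s7}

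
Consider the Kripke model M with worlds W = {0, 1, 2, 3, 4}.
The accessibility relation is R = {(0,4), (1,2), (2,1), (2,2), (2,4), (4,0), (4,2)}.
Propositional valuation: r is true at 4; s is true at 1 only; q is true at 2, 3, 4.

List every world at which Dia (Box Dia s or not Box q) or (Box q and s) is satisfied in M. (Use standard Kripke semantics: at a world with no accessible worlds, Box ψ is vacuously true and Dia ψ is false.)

Let φ = Dia (Box Dia s or not Box q) or (Box q and s). Evaluate φ at each world:
  0 (successors {4}): φ is true.
  1 (successors {2}): φ is true.
  2 (successors {1, 2, 4}): φ is true.
  3 (successors ∅): φ is false.
  4 (successors {0, 2}): φ is true.
For instance, at 0:
  At 0: Dia (Box Dia s or not Box q) is true, Box q and s is false, so Dia (Box Dia s or not Box q) or (Box q and s) is true.
    At 0: Dia (Box Dia s or not Box q) requires Box Dia s or not Box q at some successor in {4}.
      Box Dia s or not Box q holds at 4, so Dia (Box Dia s or not Box q) is true at 0.
    At 0: Box q is true, s is false, so Box q and s is false.
      At 0: Box q requires q at every successor {4}.
        At 4: q is true.
      So Box q is true at 0.
Satisfying worlds: {0, 1, 2, 4}

0, 1, 2, 4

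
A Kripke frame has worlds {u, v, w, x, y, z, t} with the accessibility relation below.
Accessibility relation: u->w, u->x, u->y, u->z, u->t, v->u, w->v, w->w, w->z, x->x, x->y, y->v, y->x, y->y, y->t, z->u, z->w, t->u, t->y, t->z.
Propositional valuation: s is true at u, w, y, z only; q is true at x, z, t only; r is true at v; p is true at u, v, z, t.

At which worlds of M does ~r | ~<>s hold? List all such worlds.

Let φ = ~r | ~<>s. Evaluate φ at each world:
  u (successors {w, x, y, z, t}): φ is true.
  v (successors {u}): φ is false.
  w (successors {v, w, z}): φ is true.
  x (successors {x, y}): φ is true.
  y (successors {v, x, y, t}): φ is true.
  z (successors {u, w}): φ is true.
  t (successors {u, y, z}): φ is true.
For instance, at v:
  At v: ~r is false, ~<>s is false, so ~r | ~<>s is false.
    At v: <>s is true, so ~<>s is false.
      At v: <>s requires s at some successor in {u}.
        s holds at u, so <>s is true at v.
Satisfying worlds: {u, w, x, y, z, t}

u, w, x, y, z, t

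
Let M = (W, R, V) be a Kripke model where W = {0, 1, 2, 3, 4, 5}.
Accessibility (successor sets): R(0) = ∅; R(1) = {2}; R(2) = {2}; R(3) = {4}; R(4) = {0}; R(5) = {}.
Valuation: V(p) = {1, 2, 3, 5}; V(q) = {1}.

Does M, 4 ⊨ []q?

At 4: []q requires q at every successor {0}.
  q fails at 0, so []q is false at 4.

No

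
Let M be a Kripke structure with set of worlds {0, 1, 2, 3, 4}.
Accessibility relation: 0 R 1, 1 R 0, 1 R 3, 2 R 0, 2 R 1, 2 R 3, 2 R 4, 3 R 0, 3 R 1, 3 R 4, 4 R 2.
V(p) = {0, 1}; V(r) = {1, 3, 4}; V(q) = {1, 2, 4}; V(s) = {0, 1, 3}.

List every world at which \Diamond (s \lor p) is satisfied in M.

Let φ = \Diamond (s \lor p). Evaluate φ at each world:
  0 (successors {1}): φ is true.
  1 (successors {0, 3}): φ is true.
  2 (successors {0, 1, 3, 4}): φ is true.
  3 (successors {0, 1, 4}): φ is true.
  4 (successors {2}): φ is false.
For instance, at 1:
  At 1: \Diamond (s \lor p) requires s \lor p at some successor in {0, 3}.
    s \lor p holds at 0, so \Diamond (s \lor p) is true at 1.
Satisfying worlds: {0, 1, 2, 3}

0, 1, 2, 3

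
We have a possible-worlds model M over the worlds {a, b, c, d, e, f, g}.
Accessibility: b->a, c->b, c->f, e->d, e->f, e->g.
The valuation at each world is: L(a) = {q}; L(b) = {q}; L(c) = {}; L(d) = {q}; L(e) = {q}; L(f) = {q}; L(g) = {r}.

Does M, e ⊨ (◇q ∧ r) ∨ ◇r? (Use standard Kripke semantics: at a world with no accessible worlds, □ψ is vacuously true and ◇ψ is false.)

At e: ◇q ∧ r is false, ◇r is true, so (◇q ∧ r) ∨ ◇r is true.
  At e: ◇q is true, r is false, so ◇q ∧ r is false.
    At e: ◇q requires q at some successor in {d, f, g}.
      q holds at d, so ◇q is true at e.
  At e: ◇r requires r at some successor in {d, f, g}.
    r holds at g, so ◇r is true at e.

Yes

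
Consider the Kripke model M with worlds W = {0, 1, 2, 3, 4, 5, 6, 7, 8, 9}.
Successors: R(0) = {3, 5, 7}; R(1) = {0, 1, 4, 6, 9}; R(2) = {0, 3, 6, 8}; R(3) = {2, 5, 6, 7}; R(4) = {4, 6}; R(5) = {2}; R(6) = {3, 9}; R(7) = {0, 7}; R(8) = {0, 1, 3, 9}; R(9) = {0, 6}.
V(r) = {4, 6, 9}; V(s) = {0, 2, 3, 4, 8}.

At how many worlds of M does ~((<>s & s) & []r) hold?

9

Let φ = ~((<>s & s) & []r). Evaluate φ at each world:
  0 (successors {3, 5, 7}): φ is true.
  1 (successors {0, 1, 4, 6, 9}): φ is true.
  2 (successors {0, 3, 6, 8}): φ is true.
  3 (successors {2, 5, 6, 7}): φ is true.
  4 (successors {4, 6}): φ is false.
  5 (successors {2}): φ is true.
  6 (successors {3, 9}): φ is true.
  7 (successors {0, 7}): φ is true.
  8 (successors {0, 1, 3, 9}): φ is true.
  9 (successors {0, 6}): φ is true.
For instance, at 3:
  At 3: (<>s & s) & []r is false, so ~((<>s & s) & []r) is true.
    At 3: <>s & s is true, []r is false, so (<>s & s) & []r is false.
      At 3: <>s is true, s is true, so <>s & s is true.
      At 3: []r requires r at every successor {2, 5, 6, 7}.
        r fails at 2, so []r is false at 3.
Satisfying worlds: {0, 1, 2, 3, 5, 6, 7, 8, 9}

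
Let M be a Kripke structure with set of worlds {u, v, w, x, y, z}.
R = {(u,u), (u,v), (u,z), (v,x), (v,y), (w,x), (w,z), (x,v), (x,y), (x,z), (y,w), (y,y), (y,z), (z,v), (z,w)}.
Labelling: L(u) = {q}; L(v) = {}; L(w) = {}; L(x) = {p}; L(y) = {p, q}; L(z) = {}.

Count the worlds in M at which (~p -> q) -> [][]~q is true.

Recall that []ψ holds at a world iff ψ holds at every accessible world, and <>ψ holds iff ψ holds at some accessible world.
Let φ = (~p -> q) -> [][]~q. Evaluate φ at each world:
  u (successors {u, v, z}): φ is false.
  v (successors {x, y}): φ is true.
  w (successors {x, z}): φ is true.
  x (successors {v, y, z}): φ is false.
  y (successors {w, y, z}): φ is false.
  z (successors {v, w}): φ is true.
For instance, at v:
  At v: ~p -> q is false, [][]~q is false, so (~p -> q) -> [][]~q is true.
    At v: [][]~q requires []~q at every successor {x, y}.
      []~q fails at x, so [][]~q is false at v.
Satisfying worlds: {v, w, z}

3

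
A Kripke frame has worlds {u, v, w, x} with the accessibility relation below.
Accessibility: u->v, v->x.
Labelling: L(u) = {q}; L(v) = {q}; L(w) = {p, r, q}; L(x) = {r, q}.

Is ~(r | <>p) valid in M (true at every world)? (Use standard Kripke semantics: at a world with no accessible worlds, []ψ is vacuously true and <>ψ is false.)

Let φ = ~(r | <>p). Evaluate φ at each world:
  u (successors {v}): φ is true.
  v (successors {x}): φ is true.
  w (successors ∅): φ is false.
  x (successors ∅): φ is false.
Detail at w (counterexample):
  At w: r | <>p is true, so ~(r | <>p) is false.
    At w: r is true, <>p is false, so r | <>p is true.
      At w: no accessible worlds, so <>p is false.

No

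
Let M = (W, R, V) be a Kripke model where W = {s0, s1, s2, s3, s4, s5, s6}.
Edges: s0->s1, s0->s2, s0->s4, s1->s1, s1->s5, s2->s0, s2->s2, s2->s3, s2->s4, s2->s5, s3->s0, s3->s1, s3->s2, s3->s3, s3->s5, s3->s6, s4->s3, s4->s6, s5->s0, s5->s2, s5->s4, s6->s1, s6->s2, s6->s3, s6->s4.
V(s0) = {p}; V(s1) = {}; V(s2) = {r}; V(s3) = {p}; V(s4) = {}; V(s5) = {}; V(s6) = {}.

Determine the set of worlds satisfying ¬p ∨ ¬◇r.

Let φ = ¬p ∨ ¬◇r. Evaluate φ at each world:
  s0 (successors {s1, s2, s4}): φ is false.
  s1 (successors {s1, s5}): φ is true.
  s2 (successors {s0, s2, s3, s4, s5}): φ is true.
  s3 (successors {s0, s1, s2, s3, s5, s6}): φ is false.
  s4 (successors {s3, s6}): φ is true.
  s5 (successors {s0, s2, s4}): φ is true.
  s6 (successors {s1, s2, s3, s4}): φ is true.
For instance, at s3:
  At s3: ¬p is false, ¬◇r is false, so ¬p ∨ ¬◇r is false.
    At s3: ◇r is true, so ¬◇r is false.
      At s3: ◇r requires r at some successor in {s0, s1, s2, s3, s5, s6}.
        r holds at s2, so ◇r is true at s3.
Satisfying worlds: {s1, s2, s4, s5, s6}

s1, s2, s4, s5, s6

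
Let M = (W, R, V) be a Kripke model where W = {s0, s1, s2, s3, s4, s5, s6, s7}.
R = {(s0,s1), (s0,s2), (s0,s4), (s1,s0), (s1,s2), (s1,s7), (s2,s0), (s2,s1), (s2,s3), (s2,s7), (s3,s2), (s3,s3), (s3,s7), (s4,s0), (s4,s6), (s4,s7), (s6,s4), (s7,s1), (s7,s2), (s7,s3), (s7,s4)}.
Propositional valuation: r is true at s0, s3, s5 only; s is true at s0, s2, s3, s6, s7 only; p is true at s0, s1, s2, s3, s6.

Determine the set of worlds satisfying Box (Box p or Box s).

Let φ = Box (Box p or Box s). Evaluate φ at each world:
  s0 (successors {s1, s2, s4}): φ is false.
  s1 (successors {s0, s2, s7}): φ is false.
  s2 (successors {s0, s1, s3, s7}): φ is false.
  s3 (successors {s2, s3, s7}): φ is false.
  s4 (successors {s0, s6, s7}): φ is false.
  s5 (successors ∅): φ is true.
  s6 (successors {s4}): φ is true.
  s7 (successors {s1, s2, s3, s4}): φ is false.
For instance, at s1:
  At s1: Box (Box p or Box s) requires Box p or Box s at every successor {s0, s2, s7}.
    Box p or Box s fails at s0, so Box (Box p or Box s) is false at s1.
      At s0: Box p is false, Box s is false, so Box p or Box s is false.
Satisfying worlds: {s5, s6}

s5, s6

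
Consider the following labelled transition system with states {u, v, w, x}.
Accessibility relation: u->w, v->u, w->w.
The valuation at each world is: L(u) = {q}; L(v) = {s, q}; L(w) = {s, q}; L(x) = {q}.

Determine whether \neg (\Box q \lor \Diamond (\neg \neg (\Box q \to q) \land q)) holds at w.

At w: \Box q \lor \Diamond (\neg \neg (\Box q \to q) \land q) is true, so \neg (\Box q \lor \Diamond (\neg \neg (\Box q \to q) \land q)) is false.
  At w: \Box q is true, \Diamond (\neg \neg (\Box q \to q) \land q) is true, so \Box q \lor \Diamond (\neg \neg (\Box q \to q) \land q) is true.
    At w: \Box q requires q at every successor {w}.
      At w: q is true.
    So \Box q is true at w.
    At w: \Diamond (\neg \neg (\Box q \to q) \land q) requires \neg \neg (\Box q \to q) \land q at some successor in {w}.
      \neg \neg (\Box q \to q) \land q holds at w, so \Diamond (\neg \neg (\Box q \to q) \land q) is true at w.

No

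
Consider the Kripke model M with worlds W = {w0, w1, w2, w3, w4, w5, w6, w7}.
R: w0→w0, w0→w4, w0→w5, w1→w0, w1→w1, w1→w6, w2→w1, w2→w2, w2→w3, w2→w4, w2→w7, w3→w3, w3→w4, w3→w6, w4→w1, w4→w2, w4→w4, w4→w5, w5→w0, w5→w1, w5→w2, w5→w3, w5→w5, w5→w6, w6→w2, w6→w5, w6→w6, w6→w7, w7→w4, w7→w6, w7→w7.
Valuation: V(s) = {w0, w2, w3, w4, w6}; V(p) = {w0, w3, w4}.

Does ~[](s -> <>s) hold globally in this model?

Recall that []ψ holds at a world iff ψ holds at every accessible world, and <>ψ holds iff ψ holds at some accessible world.
Let φ = ~[](s -> <>s). Evaluate φ at each world:
  w0 (successors {w0, w4, w5}): φ is false.
  w1 (successors {w0, w1, w6}): φ is false.
  w2 (successors {w1, w2, w3, w4, w7}): φ is false.
  w3 (successors {w3, w4, w6}): φ is false.
  w4 (successors {w1, w2, w4, w5}): φ is false.
  w5 (successors {w0, w1, w2, w3, w5, w6}): φ is false.
  w6 (successors {w2, w5, w6, w7}): φ is false.
  w7 (successors {w4, w6, w7}): φ is false.
Detail at w0 (counterexample):
  At w0: [](s -> <>s) is true, so ~[](s -> <>s) is false.
    At w0: [](s -> <>s) requires s -> <>s at every successor {w0, w4, w5}.
      At w0: s -> <>s is true.
      At w4: s -> <>s is true.
      At w5: s -> <>s is true.
    So [](s -> <>s) is true at w0.

No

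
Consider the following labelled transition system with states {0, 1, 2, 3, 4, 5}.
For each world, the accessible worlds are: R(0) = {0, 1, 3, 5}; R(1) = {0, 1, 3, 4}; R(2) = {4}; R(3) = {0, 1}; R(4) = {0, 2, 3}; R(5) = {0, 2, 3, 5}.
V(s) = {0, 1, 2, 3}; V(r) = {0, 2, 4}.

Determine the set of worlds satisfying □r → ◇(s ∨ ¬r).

Let φ = □r → ◇(s ∨ ¬r). Evaluate φ at each world:
  0 (successors {0, 1, 3, 5}): φ is true.
  1 (successors {0, 1, 3, 4}): φ is true.
  2 (successors {4}): φ is false.
  3 (successors {0, 1}): φ is true.
  4 (successors {0, 2, 3}): φ is true.
  5 (successors {0, 2, 3, 5}): φ is true.
For instance, at 3:
  At 3: □r is false, ◇(s ∨ ¬r) is true, so □r → ◇(s ∨ ¬r) is true.
    At 3: □r requires r at every successor {0, 1}.
      r fails at 1, so □r is false at 3.
    At 3: ◇(s ∨ ¬r) requires s ∨ ¬r at some successor in {0, 1}.
      s ∨ ¬r holds at 0, so ◇(s ∨ ¬r) is true at 3.
Satisfying worlds: {0, 1, 3, 4, 5}

0, 1, 3, 4, 5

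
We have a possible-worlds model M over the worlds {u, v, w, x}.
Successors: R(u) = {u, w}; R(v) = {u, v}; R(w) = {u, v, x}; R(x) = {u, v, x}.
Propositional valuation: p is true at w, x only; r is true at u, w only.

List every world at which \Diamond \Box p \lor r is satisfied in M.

u, w

Recall that \Box ψ holds at a world iff ψ holds at every accessible world, and \Diamond ψ holds iff ψ holds at some accessible world.
Let φ = \Diamond \Box p \lor r. Evaluate φ at each world:
  u (successors {u, w}): φ is true.
  v (successors {u, v}): φ is false.
  w (successors {u, v, x}): φ is true.
  x (successors {u, v, x}): φ is false.
For instance, at v:
  At v: \Diamond \Box p is false, r is false, so \Diamond \Box p \lor r is false.
    At v: \Diamond \Box p requires \Box p at some successor in {u, v}.
      At u: \Box p is false.
      At v: \Box p is false.
    So \Diamond \Box p is false at v.
Satisfying worlds: {u, w}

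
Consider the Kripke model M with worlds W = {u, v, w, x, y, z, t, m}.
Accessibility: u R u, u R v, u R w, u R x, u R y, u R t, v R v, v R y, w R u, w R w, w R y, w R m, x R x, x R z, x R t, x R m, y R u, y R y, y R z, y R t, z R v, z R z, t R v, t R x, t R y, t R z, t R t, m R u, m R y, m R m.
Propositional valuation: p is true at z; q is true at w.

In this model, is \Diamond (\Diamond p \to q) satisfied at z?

Yes

At z: \Diamond (\Diamond p \to q) requires \Diamond p \to q at some successor in {v, z}.
  \Diamond p \to q holds at v, so \Diamond (\Diamond p \to q) is true at z.
    At v: \Diamond p is false, q is false, so \Diamond p \to q is true.
      At v: \Diamond p requires p at some successor in {v, y}.
        At v: p is false.
        At y: p is false.
      So \Diamond p is false at v.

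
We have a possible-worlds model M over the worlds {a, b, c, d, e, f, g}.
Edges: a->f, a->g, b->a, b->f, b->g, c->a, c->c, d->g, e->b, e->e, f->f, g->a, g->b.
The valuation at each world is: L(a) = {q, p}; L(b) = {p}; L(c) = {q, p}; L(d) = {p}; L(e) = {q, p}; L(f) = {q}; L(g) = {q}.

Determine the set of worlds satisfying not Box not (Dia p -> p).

a, b, c, e, f, g

Let φ = not Box not (Dia p -> p). Evaluate φ at each world:
  a (successors {f, g}): φ is true.
  b (successors {a, f, g}): φ is true.
  c (successors {a, c}): φ is true.
  d (successors {g}): φ is false.
  e (successors {b, e}): φ is true.
  f (successors {f}): φ is true.
  g (successors {a, b}): φ is true.
For instance, at a:
  At a: Box not (Dia p -> p) is false, so not Box not (Dia p -> p) is true.
    At a: Box not (Dia p -> p) requires not (Dia p -> p) at every successor {f, g}.
      not (Dia p -> p) fails at f, so Box not (Dia p -> p) is false at a.
Satisfying worlds: {a, b, c, e, f, g}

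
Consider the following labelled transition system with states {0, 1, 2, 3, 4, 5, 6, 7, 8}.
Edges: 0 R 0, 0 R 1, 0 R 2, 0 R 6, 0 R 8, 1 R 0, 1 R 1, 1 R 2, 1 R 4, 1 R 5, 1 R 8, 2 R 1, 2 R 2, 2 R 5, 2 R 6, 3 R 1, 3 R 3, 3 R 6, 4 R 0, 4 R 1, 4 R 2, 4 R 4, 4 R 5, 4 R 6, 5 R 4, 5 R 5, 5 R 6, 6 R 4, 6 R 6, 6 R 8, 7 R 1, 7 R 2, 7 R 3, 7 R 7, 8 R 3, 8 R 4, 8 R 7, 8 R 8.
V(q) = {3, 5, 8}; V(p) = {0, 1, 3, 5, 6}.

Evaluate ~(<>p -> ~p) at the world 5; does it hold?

Yes

At 5: <>p -> ~p is false, so ~(<>p -> ~p) is true.
  At 5: <>p is true, ~p is false, so <>p -> ~p is false.
    At 5: <>p requires p at some successor in {4, 5, 6}.
      p holds at 5, so <>p is true at 5.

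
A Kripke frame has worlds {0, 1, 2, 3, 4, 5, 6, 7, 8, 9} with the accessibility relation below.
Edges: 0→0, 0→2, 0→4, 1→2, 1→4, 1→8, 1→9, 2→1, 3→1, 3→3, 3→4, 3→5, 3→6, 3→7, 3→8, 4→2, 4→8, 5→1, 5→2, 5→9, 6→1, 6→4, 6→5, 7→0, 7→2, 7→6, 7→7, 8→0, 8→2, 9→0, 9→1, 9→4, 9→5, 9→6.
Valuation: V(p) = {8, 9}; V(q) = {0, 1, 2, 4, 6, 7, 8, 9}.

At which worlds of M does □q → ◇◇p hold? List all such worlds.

0, 1, 2, 3, 5, 6, 9

Let φ = □q → ◇◇p. Evaluate φ at each world:
  0 (successors {0, 2, 4}): φ is true.
  1 (successors {2, 4, 8, 9}): φ is true.
  2 (successors {1}): φ is true.
  3 (successors {1, 3, 4, 5, 6, 7, 8}): φ is true.
  4 (successors {2, 8}): φ is false.
  5 (successors {1, 2, 9}): φ is true.
  6 (successors {1, 4, 5}): φ is true.
  7 (successors {0, 2, 6, 7}): φ is false.
  8 (successors {0, 2}): φ is false.
  9 (successors {0, 1, 4, 5, 6}): φ is true.
For instance, at 8:
  At 8: □q is true, ◇◇p is false, so □q → ◇◇p is false.
    At 8: □q requires q at every successor {0, 2}.
      At 0: q is true.
      At 2: q is true.
    So □q is true at 8.
    At 8: ◇◇p requires ◇p at some successor in {0, 2}.
      At 0: ◇p is false.
      At 2: ◇p is false.
    So ◇◇p is false at 8.
Satisfying worlds: {0, 1, 2, 3, 5, 6, 9}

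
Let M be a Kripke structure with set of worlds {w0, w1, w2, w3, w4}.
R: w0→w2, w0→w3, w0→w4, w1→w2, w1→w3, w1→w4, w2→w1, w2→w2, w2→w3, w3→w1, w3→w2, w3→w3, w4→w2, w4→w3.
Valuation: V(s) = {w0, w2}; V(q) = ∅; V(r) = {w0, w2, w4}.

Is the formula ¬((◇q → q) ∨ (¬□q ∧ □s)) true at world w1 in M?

At w1: (◇q → q) ∨ (¬□q ∧ □s) is true, so ¬((◇q → q) ∨ (¬□q ∧ □s)) is false.
  At w1: ◇q → q is true, ¬□q ∧ □s is false, so (◇q → q) ∨ (¬□q ∧ □s) is true.
    At w1: ◇q is false, q is false, so ◇q → q is true.
      At w1: ◇q requires q at some successor in {w2, w3, w4}.
        At w2: q is false.
        At w3: q is false.
        At w4: q is false.
      So ◇q is false at w1.
    At w1: ¬□q is true, □s is false, so ¬□q ∧ □s is false.
      At w1: □q is false, so ¬□q is true.
      At w1: □s requires s at every successor {w2, w3, w4}.
        s fails at w3, so □s is false at w1.

No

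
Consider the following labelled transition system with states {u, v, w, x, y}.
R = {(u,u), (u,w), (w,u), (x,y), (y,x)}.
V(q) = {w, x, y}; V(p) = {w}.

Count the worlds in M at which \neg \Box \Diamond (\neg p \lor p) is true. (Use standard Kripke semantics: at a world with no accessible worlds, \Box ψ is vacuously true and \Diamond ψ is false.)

Let φ = \neg \Box \Diamond (\neg p \lor p). Evaluate φ at each world:
  u (successors {u, w}): φ is false.
  v (successors ∅): φ is false.
  w (successors {u}): φ is false.
  x (successors {y}): φ is false.
  y (successors {x}): φ is false.
For instance, at y:
  At y: \Box \Diamond (\neg p \lor p) is true, so \neg \Box \Diamond (\neg p \lor p) is false.
    At y: \Box \Diamond (\neg p \lor p) requires \Diamond (\neg p \lor p) at every successor {x}.
      At x: \Diamond (\neg p \lor p) is true.
    So \Box \Diamond (\neg p \lor p) is true at y.
Satisfying worlds: none.

0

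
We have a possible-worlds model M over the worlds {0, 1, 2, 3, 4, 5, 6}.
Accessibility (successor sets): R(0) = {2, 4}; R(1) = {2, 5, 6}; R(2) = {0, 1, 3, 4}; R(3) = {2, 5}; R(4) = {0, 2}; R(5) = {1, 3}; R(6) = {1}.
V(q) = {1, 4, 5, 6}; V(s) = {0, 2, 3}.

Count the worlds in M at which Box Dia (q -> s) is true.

6

Recall that Box ψ holds at a world iff ψ holds at every accessible world, and Dia ψ holds iff ψ holds at some accessible world.
Let φ = Box Dia (q -> s). Evaluate φ at each world:
  0 (successors {2, 4}): φ is true.
  1 (successors {2, 5, 6}): φ is false.
  2 (successors {0, 1, 3, 4}): φ is true.
  3 (successors {2, 5}): φ is true.
  4 (successors {0, 2}): φ is true.
  5 (successors {1, 3}): φ is true.
  6 (successors {1}): φ is true.
For instance, at 6:
  At 6: Box Dia (q -> s) requires Dia (q -> s) at every successor {1}.
      At 1: Dia (q -> s) requires q -> s at some successor in {2, 5, 6}.
        q -> s holds at 2, so Dia (q -> s) is true at 1.
  So Box Dia (q -> s) is true at 6.
Satisfying worlds: {0, 2, 3, 4, 5, 6}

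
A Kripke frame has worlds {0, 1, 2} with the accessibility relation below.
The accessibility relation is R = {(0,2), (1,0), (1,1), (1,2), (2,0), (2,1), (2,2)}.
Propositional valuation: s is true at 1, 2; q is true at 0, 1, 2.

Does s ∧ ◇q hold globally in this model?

No

Let φ = s ∧ ◇q. Evaluate φ at each world:
  0 (successors {2}): φ is false.
  1 (successors {0, 1, 2}): φ is true.
  2 (successors {0, 1, 2}): φ is true.
Detail at 0 (counterexample):
  At 0: s is false, ◇q is true, so s ∧ ◇q is false.
    At 0: ◇q requires q at some successor in {2}.
      q holds at 2, so ◇q is true at 0.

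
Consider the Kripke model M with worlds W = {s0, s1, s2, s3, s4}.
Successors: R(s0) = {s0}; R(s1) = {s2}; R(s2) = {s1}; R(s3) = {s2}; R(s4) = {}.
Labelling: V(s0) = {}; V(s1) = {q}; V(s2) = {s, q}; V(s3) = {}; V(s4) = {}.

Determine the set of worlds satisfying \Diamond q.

Recall that \Diamond ψ holds at a world iff ψ holds at some accessible world.
Let φ = \Diamond q. Evaluate φ at each world:
  s0 (successors {s0}): φ is false.
  s1 (successors {s2}): φ is true.
  s2 (successors {s1}): φ is true.
  s3 (successors {s2}): φ is true.
  s4 (successors ∅): φ is false.
For instance, at s0:
  At s0: \Diamond q requires q at some successor in {s0}.
    At s0: q is false.
  So \Diamond q is false at s0.
Satisfying worlds: {s1, s2, s3}

s1, s2, s3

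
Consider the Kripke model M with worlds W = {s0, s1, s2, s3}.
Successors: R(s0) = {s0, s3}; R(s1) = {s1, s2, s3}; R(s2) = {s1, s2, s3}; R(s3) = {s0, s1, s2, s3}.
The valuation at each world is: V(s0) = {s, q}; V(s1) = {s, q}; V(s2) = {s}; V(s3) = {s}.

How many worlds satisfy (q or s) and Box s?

Let φ = (q or s) and Box s. Evaluate φ at each world:
  s0 (successors {s0, s3}): φ is true.
  s1 (successors {s1, s2, s3}): φ is true.
  s2 (successors {s1, s2, s3}): φ is true.
  s3 (successors {s0, s1, s2, s3}): φ is true.
For instance, at s1:
  At s1: q or s is true, Box s is true, so (q or s) and Box s is true.
    At s1: Box s requires s at every successor {s1, s2, s3}.
      At s1: s is true.
      At s2: s is true.
      At s3: s is true.
    So Box s is true at s1.
Satisfying worlds: {s0, s1, s2, s3}

4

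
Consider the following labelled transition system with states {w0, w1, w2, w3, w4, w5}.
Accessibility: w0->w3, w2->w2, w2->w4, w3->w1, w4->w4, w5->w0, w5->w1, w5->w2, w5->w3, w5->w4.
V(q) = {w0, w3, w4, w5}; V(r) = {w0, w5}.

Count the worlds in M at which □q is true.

Let φ = □q. Evaluate φ at each world:
  w0 (successors {w3}): φ is true.
  w1 (successors ∅): φ is true.
  w2 (successors {w2, w4}): φ is false.
  w3 (successors {w1}): φ is false.
  w4 (successors {w4}): φ is true.
  w5 (successors {w0, w1, w2, w3, w4}): φ is false.
For instance, at w4:
  At w4: □q requires q at every successor {w4}.
    At w4: q is true.
  So □q is true at w4.
Satisfying worlds: {w0, w1, w4}

3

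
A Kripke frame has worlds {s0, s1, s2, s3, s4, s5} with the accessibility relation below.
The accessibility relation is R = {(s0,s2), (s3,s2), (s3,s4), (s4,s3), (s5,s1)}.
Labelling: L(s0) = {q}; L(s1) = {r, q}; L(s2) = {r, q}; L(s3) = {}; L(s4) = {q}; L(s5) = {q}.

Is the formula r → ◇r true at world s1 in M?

No

At s1: r is true, ◇r is false, so r → ◇r is false.
  At s1: no accessible worlds, so ◇r is false.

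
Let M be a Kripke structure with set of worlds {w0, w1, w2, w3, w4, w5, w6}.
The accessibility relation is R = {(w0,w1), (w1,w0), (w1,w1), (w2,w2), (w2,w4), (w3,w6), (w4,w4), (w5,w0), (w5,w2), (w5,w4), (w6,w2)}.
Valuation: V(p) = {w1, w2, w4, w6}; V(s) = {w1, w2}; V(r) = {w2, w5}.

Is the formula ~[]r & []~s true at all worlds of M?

No

Let φ = ~[]r & []~s. Evaluate φ at each world:
  w0 (successors {w1}): φ is false.
  w1 (successors {w0, w1}): φ is false.
  w2 (successors {w2, w4}): φ is false.
  w3 (successors {w6}): φ is true.
  w4 (successors {w4}): φ is true.
  w5 (successors {w0, w2, w4}): φ is false.
  w6 (successors {w2}): φ is false.
Detail at w0 (counterexample):
  At w0: ~[]r is true, []~s is false, so ~[]r & []~s is false.
    At w0: []r is false, so ~[]r is true.
      At w0: []r requires r at every successor {w1}.
        r fails at w1, so []r is false at w0.
    At w0: []~s requires ~s at every successor {w1}.
      ~s fails at w1, so []~s is false at w0.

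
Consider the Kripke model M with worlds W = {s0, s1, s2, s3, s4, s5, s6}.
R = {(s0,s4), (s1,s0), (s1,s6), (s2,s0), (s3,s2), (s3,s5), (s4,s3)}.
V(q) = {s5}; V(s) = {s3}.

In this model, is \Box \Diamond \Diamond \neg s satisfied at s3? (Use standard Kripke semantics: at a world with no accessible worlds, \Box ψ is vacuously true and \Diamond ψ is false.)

At s3: \Box \Diamond \Diamond \neg s requires \Diamond \Diamond \neg s at every successor {s2, s5}.
  \Diamond \Diamond \neg s fails at s5, so \Box \Diamond \Diamond \neg s is false at s3.
    At s5: no accessible worlds, so \Diamond \Diamond \neg s is false.

No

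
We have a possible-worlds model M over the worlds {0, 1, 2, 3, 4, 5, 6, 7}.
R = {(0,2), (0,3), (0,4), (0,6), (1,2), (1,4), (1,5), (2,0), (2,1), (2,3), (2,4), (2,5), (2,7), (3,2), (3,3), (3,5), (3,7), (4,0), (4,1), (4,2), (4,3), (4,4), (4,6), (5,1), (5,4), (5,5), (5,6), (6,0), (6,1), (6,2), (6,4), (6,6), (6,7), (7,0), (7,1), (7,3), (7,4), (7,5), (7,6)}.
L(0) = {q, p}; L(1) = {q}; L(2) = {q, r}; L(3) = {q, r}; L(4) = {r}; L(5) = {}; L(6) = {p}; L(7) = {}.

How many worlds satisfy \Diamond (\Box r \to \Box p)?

8

Let φ = \Diamond (\Box r \to \Box p). Evaluate φ at each world:
  0 (successors {2, 3, 4, 6}): φ is true.
  1 (successors {2, 4, 5}): φ is true.
  2 (successors {0, 1, 3, 4, 5, 7}): φ is true.
  3 (successors {2, 3, 5, 7}): φ is true.
  4 (successors {0, 1, 2, 3, 4, 6}): φ is true.
  5 (successors {1, 4, 5, 6}): φ is true.
  6 (successors {0, 1, 2, 4, 6, 7}): φ is true.
  7 (successors {0, 1, 3, 4, 5, 6}): φ is true.
For instance, at 0:
  At 0: \Diamond (\Box r \to \Box p) requires \Box r \to \Box p at some successor in {2, 3, 4, 6}.
    \Box r \to \Box p holds at 2, so \Diamond (\Box r \to \Box p) is true at 0.
      At 2: \Box r is false, \Box p is false, so \Box r \to \Box p is true.
Satisfying worlds: {0, 1, 2, 3, 4, 5, 6, 7}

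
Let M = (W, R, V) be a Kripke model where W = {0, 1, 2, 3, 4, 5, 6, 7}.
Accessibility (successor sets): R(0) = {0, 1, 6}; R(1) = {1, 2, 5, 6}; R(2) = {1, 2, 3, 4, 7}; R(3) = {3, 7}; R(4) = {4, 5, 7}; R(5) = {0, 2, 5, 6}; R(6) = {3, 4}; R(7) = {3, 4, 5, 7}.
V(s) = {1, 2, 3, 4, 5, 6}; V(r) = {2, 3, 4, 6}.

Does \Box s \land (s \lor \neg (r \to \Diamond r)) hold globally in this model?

No

Let φ = \Box s \land (s \lor \neg (r \to \Diamond r)). Evaluate φ at each world:
  0 (successors {0, 1, 6}): φ is false.
  1 (successors {1, 2, 5, 6}): φ is true.
  2 (successors {1, 2, 3, 4, 7}): φ is false.
  3 (successors {3, 7}): φ is false.
  4 (successors {4, 5, 7}): φ is false.
  5 (successors {0, 2, 5, 6}): φ is false.
  6 (successors {3, 4}): φ is true.
  7 (successors {3, 4, 5, 7}): φ is false.
Detail at 0 (counterexample):
  At 0: \Box s is false, s \lor \neg (r \to \Diamond r) is false, so \Box s \land (s \lor \neg (r \to \Diamond r)) is false.
    At 0: \Box s requires s at every successor {0, 1, 6}.
      s fails at 0, so \Box s is false at 0.
    At 0: s is false, \neg (r \to \Diamond r) is false, so s \lor \neg (r \to \Diamond r) is false.
      At 0: r \to \Diamond r is true, so \neg (r \to \Diamond r) is false.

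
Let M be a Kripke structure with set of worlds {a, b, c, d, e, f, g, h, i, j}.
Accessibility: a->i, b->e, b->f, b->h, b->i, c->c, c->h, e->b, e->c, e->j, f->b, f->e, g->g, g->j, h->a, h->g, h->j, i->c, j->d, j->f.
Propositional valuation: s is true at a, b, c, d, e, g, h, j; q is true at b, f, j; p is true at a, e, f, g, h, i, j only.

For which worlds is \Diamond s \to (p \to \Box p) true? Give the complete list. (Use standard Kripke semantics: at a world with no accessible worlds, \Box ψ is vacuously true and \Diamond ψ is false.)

Let φ = \Diamond s \to (p \to \Box p). Evaluate φ at each world:
  a (successors {i}): φ is true.
  b (successors {e, f, h, i}): φ is true.
  c (successors {c, h}): φ is true.
  d (successors ∅): φ is true.
  e (successors {b, c, j}): φ is false.
  f (successors {b, e}): φ is false.
  g (successors {g, j}): φ is true.
  h (successors {a, g, j}): φ is true.
  i (successors {c}): φ is false.
  j (successors {d, f}): φ is false.
For instance, at j:
  At j: \Diamond s is true, p \to \Box p is false, so \Diamond s \to (p \to \Box p) is false.
    At j: \Diamond s requires s at some successor in {d, f}.
      s holds at d, so \Diamond s is true at j.
    At j: p is true, \Box p is false, so p \to \Box p is false.
      At j: \Box p requires p at every successor {d, f}.
        p fails at d, so \Box p is false at j.
Satisfying worlds: {a, b, c, d, g, h}

a, b, c, d, g, h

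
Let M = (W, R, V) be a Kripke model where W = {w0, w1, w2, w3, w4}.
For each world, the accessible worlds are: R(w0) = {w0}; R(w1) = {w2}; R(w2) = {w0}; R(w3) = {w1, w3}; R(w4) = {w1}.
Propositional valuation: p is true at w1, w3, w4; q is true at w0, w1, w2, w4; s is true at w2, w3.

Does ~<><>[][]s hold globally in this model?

Yes

Let φ = ~<><>[][]s. Evaluate φ at each world:
  w0 (successors {w0}): φ is true.
  w1 (successors {w2}): φ is true.
  w2 (successors {w0}): φ is true.
  w3 (successors {w1, w3}): φ is true.
  w4 (successors {w1}): φ is true.
For instance, at w2:
  At w2: <><>[][]s is false, so ~<><>[][]s is true.
    At w2: <><>[][]s requires <>[][]s at some successor in {w0}.
      At w0: <>[][]s is false.
    So <><>[][]s is false at w2.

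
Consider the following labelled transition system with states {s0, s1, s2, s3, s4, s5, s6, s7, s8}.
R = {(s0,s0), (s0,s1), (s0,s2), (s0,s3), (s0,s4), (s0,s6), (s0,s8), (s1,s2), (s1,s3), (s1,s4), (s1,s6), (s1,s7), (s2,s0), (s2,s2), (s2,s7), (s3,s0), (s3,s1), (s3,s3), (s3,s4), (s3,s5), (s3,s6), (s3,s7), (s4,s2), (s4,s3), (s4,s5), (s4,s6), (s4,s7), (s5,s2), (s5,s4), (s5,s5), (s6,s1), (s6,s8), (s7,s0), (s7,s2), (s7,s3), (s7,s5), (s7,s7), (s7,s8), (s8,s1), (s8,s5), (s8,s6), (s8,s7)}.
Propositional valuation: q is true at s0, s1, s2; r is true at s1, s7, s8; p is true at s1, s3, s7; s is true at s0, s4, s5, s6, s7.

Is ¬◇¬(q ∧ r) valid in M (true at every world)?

Recall that ◇ψ holds at a world iff ψ holds at some accessible world.
Let φ = ¬◇¬(q ∧ r). Evaluate φ at each world:
  s0 (successors {s0, s1, s2, s3, s4, s6, s8}): φ is false.
  s1 (successors {s2, s3, s4, s6, s7}): φ is false.
  s2 (successors {s0, s2, s7}): φ is false.
  s3 (successors {s0, s1, s3, s4, s5, s6, s7}): φ is false.
  s4 (successors {s2, s3, s5, s6, s7}): φ is false.
  s5 (successors {s2, s4, s5}): φ is false.
  s6 (successors {s1, s8}): φ is false.
  s7 (successors {s0, s2, s3, s5, s7, s8}): φ is false.
  s8 (successors {s1, s5, s6, s7}): φ is false.
Detail at s0 (counterexample):
  At s0: ◇¬(q ∧ r) is true, so ¬◇¬(q ∧ r) is false.
    At s0: ◇¬(q ∧ r) requires ¬(q ∧ r) at some successor in {s0, s1, s2, s3, s4, s6, s8}.
      ¬(q ∧ r) holds at s0, so ◇¬(q ∧ r) is true at s0.

No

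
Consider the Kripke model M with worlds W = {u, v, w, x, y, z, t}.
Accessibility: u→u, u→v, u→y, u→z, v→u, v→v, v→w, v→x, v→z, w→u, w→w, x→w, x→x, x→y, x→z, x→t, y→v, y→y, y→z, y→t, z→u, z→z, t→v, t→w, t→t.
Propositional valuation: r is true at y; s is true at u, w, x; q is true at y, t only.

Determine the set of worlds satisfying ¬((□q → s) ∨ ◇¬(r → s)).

Recall that □ψ holds at a world iff ψ holds at every accessible world, and ◇ψ holds iff ψ holds at some accessible world.
Let φ = ¬((□q → s) ∨ ◇¬(r → s)). Evaluate φ at each world:
  u (successors {u, v, y, z}): φ is false.
  v (successors {u, v, w, x, z}): φ is false.
  w (successors {u, w}): φ is false.
  x (successors {w, x, y, z, t}): φ is false.
  y (successors {v, y, z, t}): φ is false.
  z (successors {u, z}): φ is false.
  t (successors {v, w, t}): φ is false.
For instance, at z:
  At z: (□q → s) ∨ ◇¬(r → s) is true, so ¬((□q → s) ∨ ◇¬(r → s)) is false.
    At z: □q → s is true, ◇¬(r → s) is false, so (□q → s) ∨ ◇¬(r → s) is true.
      At z: □q is false, s is false, so □q → s is true.
      At z: ◇¬(r → s) requires ¬(r → s) at some successor in {u, z}.
        At u: ¬(r → s) is false.
        At z: ¬(r → s) is false.
      So ◇¬(r → s) is false at z.
Satisfying worlds: none.

none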